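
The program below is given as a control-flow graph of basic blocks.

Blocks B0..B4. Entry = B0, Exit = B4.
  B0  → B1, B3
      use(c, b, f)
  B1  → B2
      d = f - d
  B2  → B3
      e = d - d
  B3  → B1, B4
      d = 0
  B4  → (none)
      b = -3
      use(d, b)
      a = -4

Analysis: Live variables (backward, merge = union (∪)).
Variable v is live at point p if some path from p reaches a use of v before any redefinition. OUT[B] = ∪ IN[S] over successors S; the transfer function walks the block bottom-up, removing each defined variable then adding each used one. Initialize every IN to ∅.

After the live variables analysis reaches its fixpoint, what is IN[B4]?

Answer: {d}

Working:
Per-block solution:
  B0:  IN={b, c, d, f}  OUT={d, f}
  B1:  IN={d, f}  OUT={d, f}
  B2:  IN={d, f}  OUT={f}
  B3:  IN={f}  OUT={d, f}
  B4:  IN={d}  OUT={}

B4 is the boundary node: OUT[B4] = {}
Applying B4's transfer function to that OUT value gives IN[B4] (row B4 above).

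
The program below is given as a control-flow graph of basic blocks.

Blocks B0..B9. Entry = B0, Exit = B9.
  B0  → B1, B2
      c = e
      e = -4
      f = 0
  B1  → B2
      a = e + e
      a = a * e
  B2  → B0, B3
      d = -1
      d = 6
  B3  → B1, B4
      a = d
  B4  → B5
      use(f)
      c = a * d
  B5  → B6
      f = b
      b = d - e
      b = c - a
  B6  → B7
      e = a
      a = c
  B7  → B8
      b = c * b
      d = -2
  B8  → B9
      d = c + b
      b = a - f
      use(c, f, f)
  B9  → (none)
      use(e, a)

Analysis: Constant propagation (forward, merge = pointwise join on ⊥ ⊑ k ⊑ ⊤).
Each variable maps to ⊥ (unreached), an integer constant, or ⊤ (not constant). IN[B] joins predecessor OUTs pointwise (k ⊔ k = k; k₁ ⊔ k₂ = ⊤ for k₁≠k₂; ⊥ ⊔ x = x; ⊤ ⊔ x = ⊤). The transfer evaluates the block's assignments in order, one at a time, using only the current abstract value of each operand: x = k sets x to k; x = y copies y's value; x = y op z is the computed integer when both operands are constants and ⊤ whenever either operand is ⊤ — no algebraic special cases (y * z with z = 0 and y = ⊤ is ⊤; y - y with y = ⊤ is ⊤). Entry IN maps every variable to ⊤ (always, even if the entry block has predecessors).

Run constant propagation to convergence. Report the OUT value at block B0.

Answer: {a: ⊤, b: ⊤, c: ⊤, d: ⊤, e: -4, f: 0}

Trace:
Converged values:
  B0:   IN=(all ⊤)   OUT={e:-4, f:0; rest ⊤}
  B1:   IN={e:-4, f:0; rest ⊤}   OUT={a:32, e:-4, f:0; rest ⊤}
  B2:   IN={e:-4, f:0; rest ⊤}   OUT={d:6, e:-4, f:0; rest ⊤}
  B3:   IN={d:6, e:-4, f:0; rest ⊤}   OUT={a:6, d:6, e:-4, f:0; rest ⊤}
  B4:   IN={a:6, d:6, e:-4, f:0; rest ⊤}   OUT={a:6, c:36, d:6, e:-4, f:0; rest ⊤}
  B5:   IN={a:6, c:36, d:6, e:-4, f:0; rest ⊤}   OUT={a:6, b:30, c:36, d:6, e:-4; rest ⊤}
  B6:   IN={a:6, b:30, c:36, d:6, e:-4; rest ⊤}   OUT={a:36, b:30, c:36, d:6, e:6; rest ⊤}
  B7:   IN={a:36, b:30, c:36, d:6, e:6; rest ⊤}   OUT={a:36, b:1080, c:36, d:-2, e:6; rest ⊤}
  B8:   IN={a:36, b:1080, c:36, d:-2, e:6; rest ⊤}   OUT={a:36, c:36, d:1116, e:6; rest ⊤}
  B9:   IN={a:36, c:36, d:1116, e:6; rest ⊤}   OUT={a:36, c:36, d:1116, e:6; rest ⊤}

Merge at B0 (entry node, so the boundary value (all ⊤) is joined with the incoming edge(s)): IN[B0] = (all ⊤) ⊔ OUT[B2] = {a: ⊤, b: ⊤, c: ⊤, d: ⊤, e: ⊤, f: ⊤}
Applying B0's transfer function to that IN value gives OUT[B0] (row B0 above).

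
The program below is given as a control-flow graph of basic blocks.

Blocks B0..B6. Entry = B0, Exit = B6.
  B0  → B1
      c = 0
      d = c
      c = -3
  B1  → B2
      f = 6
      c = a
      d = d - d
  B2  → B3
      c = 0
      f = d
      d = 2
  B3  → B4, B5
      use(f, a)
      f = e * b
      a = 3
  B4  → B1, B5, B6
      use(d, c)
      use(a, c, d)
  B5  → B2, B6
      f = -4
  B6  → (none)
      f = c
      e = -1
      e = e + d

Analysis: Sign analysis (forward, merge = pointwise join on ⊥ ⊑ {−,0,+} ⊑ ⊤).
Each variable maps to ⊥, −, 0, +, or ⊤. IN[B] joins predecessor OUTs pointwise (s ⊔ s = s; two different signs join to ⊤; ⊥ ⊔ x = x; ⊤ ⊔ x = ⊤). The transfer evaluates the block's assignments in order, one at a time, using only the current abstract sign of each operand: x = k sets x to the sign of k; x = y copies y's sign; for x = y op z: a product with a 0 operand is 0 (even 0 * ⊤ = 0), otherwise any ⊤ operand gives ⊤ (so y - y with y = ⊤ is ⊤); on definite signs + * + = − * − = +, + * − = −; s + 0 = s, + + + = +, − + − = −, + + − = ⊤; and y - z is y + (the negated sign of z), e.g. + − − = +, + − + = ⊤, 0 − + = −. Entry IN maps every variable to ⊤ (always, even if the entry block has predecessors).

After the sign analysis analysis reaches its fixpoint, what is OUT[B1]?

Answer: {a: ⊤, b: ⊤, c: ⊤, d: ⊤, e: ⊤, f: +}

Trace:
Per-block solution:
  B0: | IN=(all ⊤) | OUT={c:-, d:0; rest ⊤}
  B1: | IN=(all ⊤) | OUT={f:+; rest ⊤}
  B2: | IN=(all ⊤) | OUT={c:0, d:+; rest ⊤}
  B3: | IN={c:0, d:+; rest ⊤} | OUT={a:+, c:0, d:+; rest ⊤}
  B4: | IN={a:+, c:0, d:+; rest ⊤} | OUT={a:+, c:0, d:+; rest ⊤}
  B5: | IN={a:+, c:0, d:+; rest ⊤} | OUT={a:+, c:0, d:+, f:-; rest ⊤}
  B6: | IN={a:+, c:0, d:+; rest ⊤} | OUT={a:+, c:0, d:+, f:0; rest ⊤}

Merge at B1: IN[B1] = OUT[B0] ⊔ OUT[B4] = {a: ⊤, b: ⊤, c: ⊤, d: ⊤, e: ⊤, f: ⊤}
Applying B1's transfer function to that IN value gives OUT[B1] (row B1 above).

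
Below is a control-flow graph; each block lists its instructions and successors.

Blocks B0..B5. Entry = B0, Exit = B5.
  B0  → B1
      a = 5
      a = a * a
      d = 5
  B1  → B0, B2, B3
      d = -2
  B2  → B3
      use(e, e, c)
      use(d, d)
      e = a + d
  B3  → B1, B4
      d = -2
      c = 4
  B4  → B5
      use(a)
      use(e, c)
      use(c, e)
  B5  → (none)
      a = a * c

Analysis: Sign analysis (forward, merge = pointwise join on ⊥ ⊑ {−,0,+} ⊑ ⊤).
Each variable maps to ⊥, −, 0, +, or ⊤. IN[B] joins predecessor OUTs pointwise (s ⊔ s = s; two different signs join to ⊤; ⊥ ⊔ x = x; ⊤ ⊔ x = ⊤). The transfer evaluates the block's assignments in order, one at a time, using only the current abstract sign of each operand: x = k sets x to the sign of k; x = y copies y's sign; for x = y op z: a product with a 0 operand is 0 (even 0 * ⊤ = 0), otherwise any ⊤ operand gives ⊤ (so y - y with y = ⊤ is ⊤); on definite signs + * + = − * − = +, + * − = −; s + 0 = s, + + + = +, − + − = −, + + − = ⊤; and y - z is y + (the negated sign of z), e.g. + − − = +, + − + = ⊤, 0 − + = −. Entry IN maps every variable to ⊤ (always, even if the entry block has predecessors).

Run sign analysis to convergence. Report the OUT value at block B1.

Converged values:
  B0:  IN=(all ⊤)  OUT={a:+, d:+; rest ⊤}
  B1:  IN={a:+; rest ⊤}  OUT={a:+, d:-; rest ⊤}
  B2:  IN={a:+, d:-; rest ⊤}  OUT={a:+, d:-; rest ⊤}
  B3:  IN={a:+, d:-; rest ⊤}  OUT={a:+, c:+, d:-; rest ⊤}
  B4:  IN={a:+, c:+, d:-; rest ⊤}  OUT={a:+, c:+, d:-; rest ⊤}
  B5:  IN={a:+, c:+, d:-; rest ⊤}  OUT={a:+, c:+, d:-; rest ⊤}

Merge at B1: IN[B1] = OUT[B0] ⊔ OUT[B3] = {a: +, b: ⊤, c: ⊤, d: ⊤, e: ⊤, f: ⊤}
Applying B1's transfer function to that IN value gives OUT[B1] (row B1 above).

Answer: {a: +, b: ⊤, c: ⊤, d: -, e: ⊤, f: ⊤}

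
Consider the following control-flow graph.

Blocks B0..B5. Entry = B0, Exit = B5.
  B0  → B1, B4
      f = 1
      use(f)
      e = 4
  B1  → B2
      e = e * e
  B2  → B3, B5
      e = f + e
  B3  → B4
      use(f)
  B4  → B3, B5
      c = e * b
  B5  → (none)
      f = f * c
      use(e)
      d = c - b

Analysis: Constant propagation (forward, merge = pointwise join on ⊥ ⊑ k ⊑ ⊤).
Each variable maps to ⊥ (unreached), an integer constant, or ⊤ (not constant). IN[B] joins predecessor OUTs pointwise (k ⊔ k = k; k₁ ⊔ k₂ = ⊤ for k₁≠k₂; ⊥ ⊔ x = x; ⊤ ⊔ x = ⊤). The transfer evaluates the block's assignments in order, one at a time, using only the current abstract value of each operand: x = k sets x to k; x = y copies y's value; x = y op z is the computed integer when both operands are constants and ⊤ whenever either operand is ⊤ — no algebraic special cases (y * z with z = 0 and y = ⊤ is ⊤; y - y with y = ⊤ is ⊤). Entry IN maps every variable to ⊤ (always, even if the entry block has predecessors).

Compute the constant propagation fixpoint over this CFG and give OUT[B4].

Answer: {a: ⊤, b: ⊤, c: ⊤, d: ⊤, e: ⊤, f: 1}

Working:
Per-block solution:
  B0:   IN=(all ⊤)   OUT={e:4, f:1; rest ⊤}
  B1:   IN={e:4, f:1; rest ⊤}   OUT={e:16, f:1; rest ⊤}
  B2:   IN={e:16, f:1; rest ⊤}   OUT={e:17, f:1; rest ⊤}
  B3:   IN={f:1; rest ⊤}   OUT={f:1; rest ⊤}
  B4:   IN={f:1; rest ⊤}   OUT={f:1; rest ⊤}
  B5:   IN={f:1; rest ⊤}   OUT=(all ⊤)

Merge at B4: IN[B4] = OUT[B0] ⊔ OUT[B3] = {a: ⊤, b: ⊤, c: ⊤, d: ⊤, e: ⊤, f: 1}
Applying B4's transfer function to that IN value gives OUT[B4] (row B4 above).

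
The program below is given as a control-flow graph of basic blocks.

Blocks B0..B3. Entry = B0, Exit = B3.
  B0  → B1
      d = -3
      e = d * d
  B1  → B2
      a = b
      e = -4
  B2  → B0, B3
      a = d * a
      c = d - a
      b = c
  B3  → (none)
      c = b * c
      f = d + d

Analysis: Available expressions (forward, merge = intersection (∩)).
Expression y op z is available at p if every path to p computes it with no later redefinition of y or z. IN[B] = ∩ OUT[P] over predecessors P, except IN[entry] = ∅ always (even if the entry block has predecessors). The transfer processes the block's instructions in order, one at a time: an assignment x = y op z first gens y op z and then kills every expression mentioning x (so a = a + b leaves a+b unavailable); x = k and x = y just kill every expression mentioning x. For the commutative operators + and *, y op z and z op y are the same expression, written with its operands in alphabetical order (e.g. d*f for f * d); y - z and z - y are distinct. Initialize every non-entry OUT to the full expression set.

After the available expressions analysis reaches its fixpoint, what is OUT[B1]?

Converged values:
  B0:   IN={}   OUT={d*d}
  B1:   IN={d*d}   OUT={d*d}
  B2:   IN={d*d}   OUT={d*d, d-a}
  B3:   IN={d*d, d-a}   OUT={d*d, d+d, d-a}

Merge at B1: IN[B1] = OUT[B0] = {d*d}
Applying B1's transfer function to that IN value gives OUT[B1] (row B1 above).

Answer: {d*d}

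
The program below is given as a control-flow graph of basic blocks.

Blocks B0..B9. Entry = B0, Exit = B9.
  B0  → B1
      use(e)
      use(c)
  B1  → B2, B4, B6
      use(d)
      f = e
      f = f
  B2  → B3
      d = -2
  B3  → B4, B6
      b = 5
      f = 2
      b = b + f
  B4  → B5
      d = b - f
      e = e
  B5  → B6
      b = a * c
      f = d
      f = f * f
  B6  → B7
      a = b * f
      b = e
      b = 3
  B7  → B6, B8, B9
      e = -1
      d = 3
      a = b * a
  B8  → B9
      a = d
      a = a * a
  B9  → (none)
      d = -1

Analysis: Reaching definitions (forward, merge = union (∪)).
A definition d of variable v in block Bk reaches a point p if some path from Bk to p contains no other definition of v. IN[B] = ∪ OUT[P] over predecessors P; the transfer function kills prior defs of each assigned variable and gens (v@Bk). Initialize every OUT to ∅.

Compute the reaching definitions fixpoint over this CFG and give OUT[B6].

Answer: {a@B6, b@B6, d@B2, d@B4, d@B7, e@B4, e@B7, f@B1, f@B3, f@B5}

Derivation:
Fixpoint table:
  B0: | IN={} | OUT={}
  B1: | IN={} | OUT={f@B1}
  B2: | IN={f@B1} | OUT={d@B2, f@B1}
  B3: | IN={d@B2, f@B1} | OUT={b@B3, d@B2, f@B3}
  B4: | IN={b@B3, d@B2, f@B1, f@B3} | OUT={b@B3, d@B4, e@B4, f@B1, f@B3}
  B5: | IN={b@B3, d@B4, e@B4, f@B1, f@B3} | OUT={b@B5, d@B4, e@B4, f@B5}
  B6: | IN={a@B7, b@B3, b@B5, b@B6, d@B2, d@B4, d@B7, e@B4, e@B7, f@B1, f@B3, f@B5} | OUT={a@B6, b@B6, d@B2, d@B4, d@B7, e@B4, e@B7, f@B1, f@B3, f@B5}
  B7: | IN={a@B6, b@B6, d@B2, d@B4, d@B7, e@B4, e@B7, f@B1, f@B3, f@B5} | OUT={a@B7, b@B6, d@B7, e@B7, f@B1, f@B3, f@B5}
  B8: | IN={a@B7, b@B6, d@B7, e@B7, f@B1, f@B3, f@B5} | OUT={a@B8, b@B6, d@B7, e@B7, f@B1, f@B3, f@B5}
  B9: | IN={a@B7, a@B8, b@B6, d@B7, e@B7, f@B1, f@B3, f@B5} | OUT={a@B7, a@B8, b@B6, d@B9, e@B7, f@B1, f@B3, f@B5}

Merge at B6: IN[B6] = OUT[B1] ⊔ OUT[B3] ⊔ OUT[B5] ⊔ OUT[B7] = {a@B7, b@B3, b@B5, b@B6, d@B2, d@B4, d@B7, e@B4, e@B7, f@B1, f@B3, f@B5}
Applying B6's transfer function to that IN value gives OUT[B6] (row B6 above).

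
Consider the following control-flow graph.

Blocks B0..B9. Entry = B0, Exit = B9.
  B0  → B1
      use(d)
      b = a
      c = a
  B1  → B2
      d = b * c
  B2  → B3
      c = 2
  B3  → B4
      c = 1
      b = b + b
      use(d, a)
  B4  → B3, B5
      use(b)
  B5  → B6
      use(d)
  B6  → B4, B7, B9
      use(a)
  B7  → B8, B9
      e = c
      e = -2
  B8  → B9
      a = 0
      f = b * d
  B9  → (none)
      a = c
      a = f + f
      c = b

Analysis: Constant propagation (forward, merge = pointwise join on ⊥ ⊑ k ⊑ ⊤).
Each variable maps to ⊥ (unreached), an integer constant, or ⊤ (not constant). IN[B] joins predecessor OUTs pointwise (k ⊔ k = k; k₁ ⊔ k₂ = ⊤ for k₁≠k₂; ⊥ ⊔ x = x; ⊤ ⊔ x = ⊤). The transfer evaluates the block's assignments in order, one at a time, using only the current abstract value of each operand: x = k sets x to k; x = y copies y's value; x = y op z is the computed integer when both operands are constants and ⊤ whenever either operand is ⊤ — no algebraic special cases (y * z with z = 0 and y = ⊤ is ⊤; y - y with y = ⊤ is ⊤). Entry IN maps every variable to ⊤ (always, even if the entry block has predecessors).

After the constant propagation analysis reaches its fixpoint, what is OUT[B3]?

Answer: {a: ⊤, b: ⊤, c: 1, d: ⊤, e: ⊤, f: ⊤}

Trace:
Fixpoint table:
  B0:  IN=(all ⊤)  OUT=(all ⊤)
  B1:  IN=(all ⊤)  OUT=(all ⊤)
  B2:  IN=(all ⊤)  OUT={c:2; rest ⊤}
  B3:  IN=(all ⊤)  OUT={c:1; rest ⊤}
  B4:  IN={c:1; rest ⊤}  OUT={c:1; rest ⊤}
  B5:  IN={c:1; rest ⊤}  OUT={c:1; rest ⊤}
  B6:  IN={c:1; rest ⊤}  OUT={c:1; rest ⊤}
  B7:  IN={c:1; rest ⊤}  OUT={c:1, e:-2; rest ⊤}
  B8:  IN={c:1, e:-2; rest ⊤}  OUT={a:0, c:1, e:-2; rest ⊤}
  B9:  IN={c:1; rest ⊤}  OUT=(all ⊤)

Merge at B3: IN[B3] = OUT[B2] ⊔ OUT[B4] = {a: ⊤, b: ⊤, c: ⊤, d: ⊤, e: ⊤, f: ⊤}
Applying B3's transfer function to that IN value gives OUT[B3] (row B3 above).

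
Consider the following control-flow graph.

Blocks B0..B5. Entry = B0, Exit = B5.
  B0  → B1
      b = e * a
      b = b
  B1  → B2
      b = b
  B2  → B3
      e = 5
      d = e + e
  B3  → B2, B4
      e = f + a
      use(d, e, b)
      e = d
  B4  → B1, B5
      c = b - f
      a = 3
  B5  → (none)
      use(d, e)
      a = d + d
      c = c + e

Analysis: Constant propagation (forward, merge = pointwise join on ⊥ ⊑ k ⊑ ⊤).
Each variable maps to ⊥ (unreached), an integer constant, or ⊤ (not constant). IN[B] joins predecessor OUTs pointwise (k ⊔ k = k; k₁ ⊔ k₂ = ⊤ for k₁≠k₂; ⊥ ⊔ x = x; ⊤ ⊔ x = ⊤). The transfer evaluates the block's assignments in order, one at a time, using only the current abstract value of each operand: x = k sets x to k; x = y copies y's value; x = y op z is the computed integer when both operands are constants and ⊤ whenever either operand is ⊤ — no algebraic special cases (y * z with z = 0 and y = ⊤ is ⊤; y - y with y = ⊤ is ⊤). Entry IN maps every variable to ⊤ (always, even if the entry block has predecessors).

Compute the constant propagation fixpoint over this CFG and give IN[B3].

Answer: {a: ⊤, b: ⊤, c: ⊤, d: 10, e: 5, f: ⊤}

Working:
Fixpoint table:
  B0: | IN=(all ⊤) | OUT=(all ⊤)
  B1: | IN=(all ⊤) | OUT=(all ⊤)
  B2: | IN=(all ⊤) | OUT={d:10, e:5; rest ⊤}
  B3: | IN={d:10, e:5; rest ⊤} | OUT={d:10, e:10; rest ⊤}
  B4: | IN={d:10, e:10; rest ⊤} | OUT={a:3, d:10, e:10; rest ⊤}
  B5: | IN={a:3, d:10, e:10; rest ⊤} | OUT={a:20, d:10, e:10; rest ⊤}

Merge at B3: IN[B3] = OUT[B2] = {a: ⊤, b: ⊤, c: ⊤, d: 10, e: 5, f: ⊤}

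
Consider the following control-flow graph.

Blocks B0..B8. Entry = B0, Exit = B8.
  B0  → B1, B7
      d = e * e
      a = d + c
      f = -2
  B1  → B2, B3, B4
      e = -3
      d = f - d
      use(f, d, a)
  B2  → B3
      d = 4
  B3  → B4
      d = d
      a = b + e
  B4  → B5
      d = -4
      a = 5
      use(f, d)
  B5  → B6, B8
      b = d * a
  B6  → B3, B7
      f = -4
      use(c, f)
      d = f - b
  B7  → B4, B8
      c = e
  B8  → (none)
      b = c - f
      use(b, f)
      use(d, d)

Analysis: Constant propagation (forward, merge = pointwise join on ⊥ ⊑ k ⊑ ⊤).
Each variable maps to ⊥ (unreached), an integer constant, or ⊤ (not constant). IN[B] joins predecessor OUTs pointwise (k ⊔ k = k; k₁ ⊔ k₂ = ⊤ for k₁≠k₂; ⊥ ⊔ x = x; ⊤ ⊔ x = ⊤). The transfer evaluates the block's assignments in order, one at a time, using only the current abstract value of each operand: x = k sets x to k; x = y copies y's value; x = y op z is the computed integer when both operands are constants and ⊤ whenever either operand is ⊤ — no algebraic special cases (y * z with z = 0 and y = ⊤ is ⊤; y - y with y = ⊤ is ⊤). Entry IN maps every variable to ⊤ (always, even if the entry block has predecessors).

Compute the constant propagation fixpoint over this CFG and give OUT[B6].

Per-block solution:
  B0:   IN=(all ⊤)   OUT={f:-2; rest ⊤}
  B1:   IN={f:-2; rest ⊤}   OUT={e:-3, f:-2; rest ⊤}
  B2:   IN={e:-3, f:-2; rest ⊤}   OUT={d:4, e:-3, f:-2; rest ⊤}
  B3:   IN=(all ⊤)   OUT=(all ⊤)
  B4:   IN=(all ⊤)   OUT={a:5, d:-4; rest ⊤}
  B5:   IN={a:5, d:-4; rest ⊤}   OUT={a:5, b:-20, d:-4; rest ⊤}
  B6:   IN={a:5, b:-20, d:-4; rest ⊤}   OUT={a:5, b:-20, d:16, f:-4; rest ⊤}
  B7:   IN=(all ⊤)   OUT=(all ⊤)
  B8:   IN=(all ⊤)   OUT=(all ⊤)

Merge at B6: IN[B6] = OUT[B5] = {a: 5, b: -20, c: ⊤, d: -4, e: ⊤, f: ⊤}
Applying B6's transfer function to that IN value gives OUT[B6] (row B6 above).

Answer: {a: 5, b: -20, c: ⊤, d: 16, e: ⊤, f: -4}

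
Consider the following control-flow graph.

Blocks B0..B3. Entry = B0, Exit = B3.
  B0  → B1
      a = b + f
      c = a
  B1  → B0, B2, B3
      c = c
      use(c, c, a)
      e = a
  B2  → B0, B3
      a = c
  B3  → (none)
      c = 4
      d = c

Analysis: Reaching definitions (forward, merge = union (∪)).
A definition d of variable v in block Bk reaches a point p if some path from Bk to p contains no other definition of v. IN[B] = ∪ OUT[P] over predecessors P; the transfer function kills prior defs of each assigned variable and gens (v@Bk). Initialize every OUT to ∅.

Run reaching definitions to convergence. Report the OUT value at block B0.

Answer: {a@B0, c@B0, e@B1}

Working:
Per-block solution:
  B0:   IN={a@B0, a@B2, c@B1, e@B1}   OUT={a@B0, c@B0, e@B1}
  B1:   IN={a@B0, c@B0, e@B1}   OUT={a@B0, c@B1, e@B1}
  B2:   IN={a@B0, c@B1, e@B1}   OUT={a@B2, c@B1, e@B1}
  B3:   IN={a@B0, a@B2, c@B1, e@B1}   OUT={a@B0, a@B2, c@B3, d@B3, e@B1}

Merge at B0 (entry node, so the boundary value {} is joined with the incoming edge(s)): IN[B0] = {} ⊔ OUT[B1] ⊔ OUT[B2] = {a@B0, a@B2, c@B1, e@B1}
Applying B0's transfer function to that IN value gives OUT[B0] (row B0 above).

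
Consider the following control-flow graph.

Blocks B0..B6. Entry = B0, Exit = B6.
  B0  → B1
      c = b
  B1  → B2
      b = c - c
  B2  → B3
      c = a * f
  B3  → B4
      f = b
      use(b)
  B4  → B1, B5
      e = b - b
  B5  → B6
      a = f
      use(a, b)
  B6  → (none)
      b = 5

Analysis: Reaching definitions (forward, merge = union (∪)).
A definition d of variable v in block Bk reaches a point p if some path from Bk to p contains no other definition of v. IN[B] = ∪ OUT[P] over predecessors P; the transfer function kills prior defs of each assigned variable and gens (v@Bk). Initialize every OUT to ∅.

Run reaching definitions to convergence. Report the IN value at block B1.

Answer: {b@B1, c@B0, c@B2, e@B4, f@B3}

Derivation:
Fixpoint table:
  B0:  IN={}  OUT={c@B0}
  B1:  IN={b@B1, c@B0, c@B2, e@B4, f@B3}  OUT={b@B1, c@B0, c@B2, e@B4, f@B3}
  B2:  IN={b@B1, c@B0, c@B2, e@B4, f@B3}  OUT={b@B1, c@B2, e@B4, f@B3}
  B3:  IN={b@B1, c@B2, e@B4, f@B3}  OUT={b@B1, c@B2, e@B4, f@B3}
  B4:  IN={b@B1, c@B2, e@B4, f@B3}  OUT={b@B1, c@B2, e@B4, f@B3}
  B5:  IN={b@B1, c@B2, e@B4, f@B3}  OUT={a@B5, b@B1, c@B2, e@B4, f@B3}
  B6:  IN={a@B5, b@B1, c@B2, e@B4, f@B3}  OUT={a@B5, b@B6, c@B2, e@B4, f@B3}

Merge at B1: IN[B1] = OUT[B0] ⊔ OUT[B4] = {b@B1, c@B0, c@B2, e@B4, f@B3}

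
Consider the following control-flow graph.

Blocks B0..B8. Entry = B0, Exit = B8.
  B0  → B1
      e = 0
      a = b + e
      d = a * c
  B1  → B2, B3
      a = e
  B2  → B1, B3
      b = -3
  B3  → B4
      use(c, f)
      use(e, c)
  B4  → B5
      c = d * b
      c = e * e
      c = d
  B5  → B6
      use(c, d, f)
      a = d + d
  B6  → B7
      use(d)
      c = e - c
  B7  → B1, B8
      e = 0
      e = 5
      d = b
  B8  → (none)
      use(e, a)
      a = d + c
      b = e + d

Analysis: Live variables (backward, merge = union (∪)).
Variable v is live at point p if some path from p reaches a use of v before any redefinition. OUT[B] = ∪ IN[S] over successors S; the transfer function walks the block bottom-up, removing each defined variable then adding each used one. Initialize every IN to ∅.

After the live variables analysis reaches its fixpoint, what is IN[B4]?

Converged values:
  B0:  IN={b, c, f}  OUT={b, c, d, e, f}
  B1:  IN={b, c, d, e, f}  OUT={b, c, d, e, f}
  B2:  IN={c, d, e, f}  OUT={b, c, d, e, f}
  B3:  IN={b, c, d, e, f}  OUT={b, d, e, f}
  B4:  IN={b, d, e, f}  OUT={b, c, d, e, f}
  B5:  IN={b, c, d, e, f}  OUT={a, b, c, d, e, f}
  B6:  IN={a, b, c, d, e, f}  OUT={a, b, c, f}
  B7:  IN={a, b, c, f}  OUT={a, b, c, d, e, f}
  B8:  IN={a, c, d, e}  OUT={}

Merge at B4: OUT[B4] = IN[B5] = {b, c, d, e, f}
Applying B4's transfer function to that OUT value gives IN[B4] (row B4 above).

Answer: {b, d, e, f}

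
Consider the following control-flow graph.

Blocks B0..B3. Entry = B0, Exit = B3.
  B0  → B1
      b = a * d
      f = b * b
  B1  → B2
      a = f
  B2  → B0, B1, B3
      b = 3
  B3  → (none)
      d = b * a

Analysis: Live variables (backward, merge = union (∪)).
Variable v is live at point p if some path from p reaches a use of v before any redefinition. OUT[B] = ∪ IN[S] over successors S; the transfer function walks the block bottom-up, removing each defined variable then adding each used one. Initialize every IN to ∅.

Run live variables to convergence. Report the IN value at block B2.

Answer: {a, d, f}

Trace:
Converged values:
  B0: | IN={a, d} | OUT={d, f}
  B1: | IN={d, f} | OUT={a, d, f}
  B2: | IN={a, d, f} | OUT={a, b, d, f}
  B3: | IN={a, b} | OUT={}

Merge at B2: OUT[B2] = IN[B0] ⊔ IN[B1] ⊔ IN[B3] = {a, b, d, f}
Applying B2's transfer function to that OUT value gives IN[B2] (row B2 above).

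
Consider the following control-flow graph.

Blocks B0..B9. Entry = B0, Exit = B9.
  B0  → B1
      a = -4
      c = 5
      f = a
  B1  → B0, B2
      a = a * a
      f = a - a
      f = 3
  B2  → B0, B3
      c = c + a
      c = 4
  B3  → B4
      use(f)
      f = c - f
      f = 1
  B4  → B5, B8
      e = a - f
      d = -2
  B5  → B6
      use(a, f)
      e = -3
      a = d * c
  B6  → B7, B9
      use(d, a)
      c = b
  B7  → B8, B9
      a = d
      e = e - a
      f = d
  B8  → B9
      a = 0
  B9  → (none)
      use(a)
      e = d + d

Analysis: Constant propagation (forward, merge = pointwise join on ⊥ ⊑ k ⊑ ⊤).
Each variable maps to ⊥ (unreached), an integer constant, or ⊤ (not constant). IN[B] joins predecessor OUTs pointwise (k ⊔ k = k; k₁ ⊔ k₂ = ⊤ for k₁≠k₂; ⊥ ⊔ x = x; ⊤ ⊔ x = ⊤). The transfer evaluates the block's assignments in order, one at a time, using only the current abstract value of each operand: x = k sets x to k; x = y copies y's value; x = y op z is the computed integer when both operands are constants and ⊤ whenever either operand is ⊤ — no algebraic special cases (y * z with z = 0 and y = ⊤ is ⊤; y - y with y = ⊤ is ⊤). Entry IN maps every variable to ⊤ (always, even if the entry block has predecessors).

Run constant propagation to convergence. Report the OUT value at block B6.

Per-block solution:
  B0:  IN=(all ⊤)  OUT={a:-4, c:5, f:-4; rest ⊤}
  B1:  IN={a:-4, c:5, f:-4; rest ⊤}  OUT={a:16, c:5, f:3; rest ⊤}
  B2:  IN={a:16, c:5, f:3; rest ⊤}  OUT={a:16, c:4, f:3; rest ⊤}
  B3:  IN={a:16, c:4, f:3; rest ⊤}  OUT={a:16, c:4, f:1; rest ⊤}
  B4:  IN={a:16, c:4, f:1; rest ⊤}  OUT={a:16, c:4, d:-2, e:15, f:1; rest ⊤}
  B5:  IN={a:16, c:4, d:-2, e:15, f:1; rest ⊤}  OUT={a:-8, c:4, d:-2, e:-3, f:1; rest ⊤}
  B6:  IN={a:-8, c:4, d:-2, e:-3, f:1; rest ⊤}  OUT={a:-8, d:-2, e:-3, f:1; rest ⊤}
  B7:  IN={a:-8, d:-2, e:-3, f:1; rest ⊤}  OUT={a:-2, d:-2, e:-1, f:-2; rest ⊤}
  B8:  IN={d:-2; rest ⊤}  OUT={a:0, d:-2; rest ⊤}
  B9:  IN={d:-2; rest ⊤}  OUT={d:-2, e:-4; rest ⊤}

Merge at B6: IN[B6] = OUT[B5] = {a: -8, b: ⊤, c: 4, d: -2, e: -3, f: 1}
Applying B6's transfer function to that IN value gives OUT[B6] (row B6 above).

Answer: {a: -8, b: ⊤, c: ⊤, d: -2, e: -3, f: 1}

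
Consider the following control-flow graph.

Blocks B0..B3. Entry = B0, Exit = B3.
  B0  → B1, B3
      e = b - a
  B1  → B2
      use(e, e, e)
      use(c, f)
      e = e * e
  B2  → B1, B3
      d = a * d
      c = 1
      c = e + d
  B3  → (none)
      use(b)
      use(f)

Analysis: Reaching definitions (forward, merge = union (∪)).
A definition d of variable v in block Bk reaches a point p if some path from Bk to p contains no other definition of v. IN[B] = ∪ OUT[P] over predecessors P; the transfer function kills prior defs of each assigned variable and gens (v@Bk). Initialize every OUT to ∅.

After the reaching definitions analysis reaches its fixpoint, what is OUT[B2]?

Answer: {c@B2, d@B2, e@B1}

Trace:
Converged values:
  B0:   IN={}   OUT={e@B0}
  B1:   IN={c@B2, d@B2, e@B0, e@B1}   OUT={c@B2, d@B2, e@B1}
  B2:   IN={c@B2, d@B2, e@B1}   OUT={c@B2, d@B2, e@B1}
  B3:   IN={c@B2, d@B2, e@B0, e@B1}   OUT={c@B2, d@B2, e@B0, e@B1}

Merge at B2: IN[B2] = OUT[B1] = {c@B2, d@B2, e@B1}
Applying B2's transfer function to that IN value gives OUT[B2] (row B2 above).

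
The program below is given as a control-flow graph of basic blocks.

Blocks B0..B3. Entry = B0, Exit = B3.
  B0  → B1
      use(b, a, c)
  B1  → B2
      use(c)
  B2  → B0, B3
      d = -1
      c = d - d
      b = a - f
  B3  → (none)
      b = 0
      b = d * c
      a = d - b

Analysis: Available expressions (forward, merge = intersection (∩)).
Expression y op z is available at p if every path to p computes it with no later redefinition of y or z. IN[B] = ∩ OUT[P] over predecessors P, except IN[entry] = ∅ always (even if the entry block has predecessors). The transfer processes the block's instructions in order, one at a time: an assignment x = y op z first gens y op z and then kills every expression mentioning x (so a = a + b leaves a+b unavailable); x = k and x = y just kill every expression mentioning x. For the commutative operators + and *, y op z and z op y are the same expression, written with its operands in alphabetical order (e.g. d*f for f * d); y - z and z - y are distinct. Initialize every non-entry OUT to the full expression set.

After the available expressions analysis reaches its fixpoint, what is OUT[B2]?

Fixpoint table:
  B0:   IN={}   OUT={}
  B1:   IN={}   OUT={}
  B2:   IN={}   OUT={a-f, d-d}
  B3:   IN={a-f, d-d}   OUT={c*d, d-b, d-d}

Merge at B2: IN[B2] = OUT[B1] = {}
Applying B2's transfer function to that IN value gives OUT[B2] (row B2 above).

Answer: {a-f, d-d}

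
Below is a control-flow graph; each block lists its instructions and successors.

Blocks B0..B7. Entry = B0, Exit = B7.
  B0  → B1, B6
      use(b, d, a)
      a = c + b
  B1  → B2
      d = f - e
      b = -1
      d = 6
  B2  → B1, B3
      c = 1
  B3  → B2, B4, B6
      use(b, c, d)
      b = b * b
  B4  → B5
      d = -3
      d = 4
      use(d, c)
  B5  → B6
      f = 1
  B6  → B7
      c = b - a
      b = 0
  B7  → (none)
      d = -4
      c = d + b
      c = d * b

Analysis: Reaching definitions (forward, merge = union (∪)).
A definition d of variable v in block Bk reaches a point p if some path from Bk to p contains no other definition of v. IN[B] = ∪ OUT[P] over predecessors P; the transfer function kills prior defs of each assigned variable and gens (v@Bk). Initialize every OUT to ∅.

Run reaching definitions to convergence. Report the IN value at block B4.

Per-block solution:
  B0: | IN={} | OUT={a@B0}
  B1: | IN={a@B0, b@B1, b@B3, c@B2, d@B1} | OUT={a@B0, b@B1, c@B2, d@B1}
  B2: | IN={a@B0, b@B1, b@B3, c@B2, d@B1} | OUT={a@B0, b@B1, b@B3, c@B2, d@B1}
  B3: | IN={a@B0, b@B1, b@B3, c@B2, d@B1} | OUT={a@B0, b@B3, c@B2, d@B1}
  B4: | IN={a@B0, b@B3, c@B2, d@B1} | OUT={a@B0, b@B3, c@B2, d@B4}
  B5: | IN={a@B0, b@B3, c@B2, d@B4} | OUT={a@B0, b@B3, c@B2, d@B4, f@B5}
  B6: | IN={a@B0, b@B3, c@B2, d@B1, d@B4, f@B5} | OUT={a@B0, b@B6, c@B6, d@B1, d@B4, f@B5}
  B7: | IN={a@B0, b@B6, c@B6, d@B1, d@B4, f@B5} | OUT={a@B0, b@B6, c@B7, d@B7, f@B5}

Merge at B4: IN[B4] = OUT[B3] = {a@B0, b@B3, c@B2, d@B1}

Answer: {a@B0, b@B3, c@B2, d@B1}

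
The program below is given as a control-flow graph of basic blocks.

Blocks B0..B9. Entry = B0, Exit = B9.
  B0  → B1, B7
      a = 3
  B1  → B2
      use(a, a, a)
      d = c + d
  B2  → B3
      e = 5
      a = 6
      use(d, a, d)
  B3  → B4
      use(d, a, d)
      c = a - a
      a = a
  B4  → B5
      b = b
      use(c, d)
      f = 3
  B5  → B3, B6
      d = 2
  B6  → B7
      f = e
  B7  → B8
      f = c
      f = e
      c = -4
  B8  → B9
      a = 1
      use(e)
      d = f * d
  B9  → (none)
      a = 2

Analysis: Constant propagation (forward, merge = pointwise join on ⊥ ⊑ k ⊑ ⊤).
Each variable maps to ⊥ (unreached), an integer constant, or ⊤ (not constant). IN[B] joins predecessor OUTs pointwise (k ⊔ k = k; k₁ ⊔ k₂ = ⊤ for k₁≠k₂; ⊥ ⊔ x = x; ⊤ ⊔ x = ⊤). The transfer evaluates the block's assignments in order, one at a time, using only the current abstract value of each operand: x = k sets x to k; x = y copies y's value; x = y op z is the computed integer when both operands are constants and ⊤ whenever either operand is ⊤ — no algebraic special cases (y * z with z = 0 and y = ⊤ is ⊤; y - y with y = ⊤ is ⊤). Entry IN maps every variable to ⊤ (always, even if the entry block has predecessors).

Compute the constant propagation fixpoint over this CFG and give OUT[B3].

Converged values:
  B0:   IN=(all ⊤)   OUT={a:3; rest ⊤}
  B1:   IN={a:3; rest ⊤}   OUT={a:3; rest ⊤}
  B2:   IN={a:3; rest ⊤}   OUT={a:6, e:5; rest ⊤}
  B3:   IN={a:6, e:5; rest ⊤}   OUT={a:6, c:0, e:5; rest ⊤}
  B4:   IN={a:6, c:0, e:5; rest ⊤}   OUT={a:6, c:0, e:5, f:3; rest ⊤}
  B5:   IN={a:6, c:0, e:5, f:3; rest ⊤}   OUT={a:6, c:0, d:2, e:5, f:3; rest ⊤}
  B6:   IN={a:6, c:0, d:2, e:5, f:3; rest ⊤}   OUT={a:6, c:0, d:2, e:5, f:5; rest ⊤}
  B7:   IN=(all ⊤)   OUT={c:-4; rest ⊤}
  B8:   IN={c:-4; rest ⊤}   OUT={a:1, c:-4; rest ⊤}
  B9:   IN={a:1, c:-4; rest ⊤}   OUT={a:2, c:-4; rest ⊤}

Merge at B3: IN[B3] = OUT[B2] ⊔ OUT[B5] = {a: 6, b: ⊤, c: ⊤, d: ⊤, e: 5, f: ⊤}
Applying B3's transfer function to that IN value gives OUT[B3] (row B3 above).

Answer: {a: 6, b: ⊤, c: 0, d: ⊤, e: 5, f: ⊤}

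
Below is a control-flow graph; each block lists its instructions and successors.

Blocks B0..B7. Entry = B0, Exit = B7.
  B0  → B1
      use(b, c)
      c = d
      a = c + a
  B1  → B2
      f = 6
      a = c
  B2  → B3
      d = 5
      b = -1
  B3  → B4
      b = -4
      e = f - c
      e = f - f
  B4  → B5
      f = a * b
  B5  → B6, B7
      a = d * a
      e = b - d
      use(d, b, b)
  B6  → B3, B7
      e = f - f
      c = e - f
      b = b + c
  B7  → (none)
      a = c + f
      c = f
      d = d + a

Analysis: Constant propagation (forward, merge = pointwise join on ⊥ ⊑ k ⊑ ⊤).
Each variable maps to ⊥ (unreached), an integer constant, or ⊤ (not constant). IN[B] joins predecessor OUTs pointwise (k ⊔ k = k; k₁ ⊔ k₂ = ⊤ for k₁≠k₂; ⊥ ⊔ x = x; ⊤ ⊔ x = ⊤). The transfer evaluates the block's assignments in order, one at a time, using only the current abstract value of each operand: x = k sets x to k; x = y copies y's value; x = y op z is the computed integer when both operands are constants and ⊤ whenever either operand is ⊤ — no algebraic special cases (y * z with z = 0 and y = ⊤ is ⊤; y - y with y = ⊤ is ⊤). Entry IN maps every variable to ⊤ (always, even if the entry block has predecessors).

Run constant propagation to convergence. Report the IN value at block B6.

Answer: {a: ⊤, b: -4, c: ⊤, d: 5, e: -9, f: ⊤}

Working:
Converged values:
  B0:  IN=(all ⊤)  OUT=(all ⊤)
  B1:  IN=(all ⊤)  OUT={f:6; rest ⊤}
  B2:  IN={f:6; rest ⊤}  OUT={b:-1, d:5, f:6; rest ⊤}
  B3:  IN={d:5; rest ⊤}  OUT={b:-4, d:5; rest ⊤}
  B4:  IN={b:-4, d:5; rest ⊤}  OUT={b:-4, d:5; rest ⊤}
  B5:  IN={b:-4, d:5; rest ⊤}  OUT={b:-4, d:5, e:-9; rest ⊤}
  B6:  IN={b:-4, d:5, e:-9; rest ⊤}  OUT={d:5; rest ⊤}
  B7:  IN={d:5; rest ⊤}  OUT=(all ⊤)

Merge at B6: IN[B6] = OUT[B5] = {a: ⊤, b: -4, c: ⊤, d: 5, e: -9, f: ⊤}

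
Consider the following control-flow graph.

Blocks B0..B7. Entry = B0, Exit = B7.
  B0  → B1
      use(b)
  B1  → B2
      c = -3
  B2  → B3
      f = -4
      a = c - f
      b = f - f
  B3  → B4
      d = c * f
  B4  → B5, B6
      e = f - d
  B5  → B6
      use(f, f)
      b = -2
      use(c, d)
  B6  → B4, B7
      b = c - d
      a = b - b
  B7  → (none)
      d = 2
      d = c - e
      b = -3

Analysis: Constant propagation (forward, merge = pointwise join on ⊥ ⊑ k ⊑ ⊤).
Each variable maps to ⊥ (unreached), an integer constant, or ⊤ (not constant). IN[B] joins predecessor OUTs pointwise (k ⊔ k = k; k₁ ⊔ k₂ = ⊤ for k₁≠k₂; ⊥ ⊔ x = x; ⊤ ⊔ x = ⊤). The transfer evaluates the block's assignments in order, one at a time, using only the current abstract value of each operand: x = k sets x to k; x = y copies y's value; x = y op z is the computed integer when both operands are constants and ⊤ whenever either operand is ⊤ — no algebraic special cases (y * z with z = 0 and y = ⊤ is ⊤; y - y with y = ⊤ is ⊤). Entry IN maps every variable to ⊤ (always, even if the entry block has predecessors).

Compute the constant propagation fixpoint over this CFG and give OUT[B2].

Fixpoint table:
  B0:  IN=(all ⊤)  OUT=(all ⊤)
  B1:  IN=(all ⊤)  OUT={c:-3; rest ⊤}
  B2:  IN={c:-3; rest ⊤}  OUT={a:1, b:0, c:-3, f:-4; rest ⊤}
  B3:  IN={a:1, b:0, c:-3, f:-4; rest ⊤}  OUT={a:1, b:0, c:-3, d:12, f:-4; rest ⊤}
  B4:  IN={c:-3, d:12, f:-4; rest ⊤}  OUT={c:-3, d:12, e:-16, f:-4; rest ⊤}
  B5:  IN={c:-3, d:12, e:-16, f:-4; rest ⊤}  OUT={b:-2, c:-3, d:12, e:-16, f:-4; rest ⊤}
  B6:  IN={c:-3, d:12, e:-16, f:-4; rest ⊤}  OUT={a:0, b:-15, c:-3, d:12, e:-16, f:-4; rest ⊤}
  B7:  IN={a:0, b:-15, c:-3, d:12, e:-16, f:-4; rest ⊤}  OUT={a:0, b:-3, c:-3, d:13, e:-16, f:-4; rest ⊤}

Merge at B2: IN[B2] = OUT[B1] = {a: ⊤, b: ⊤, c: -3, d: ⊤, e: ⊤, f: ⊤}
Applying B2's transfer function to that IN value gives OUT[B2] (row B2 above).

Answer: {a: 1, b: 0, c: -3, d: ⊤, e: ⊤, f: -4}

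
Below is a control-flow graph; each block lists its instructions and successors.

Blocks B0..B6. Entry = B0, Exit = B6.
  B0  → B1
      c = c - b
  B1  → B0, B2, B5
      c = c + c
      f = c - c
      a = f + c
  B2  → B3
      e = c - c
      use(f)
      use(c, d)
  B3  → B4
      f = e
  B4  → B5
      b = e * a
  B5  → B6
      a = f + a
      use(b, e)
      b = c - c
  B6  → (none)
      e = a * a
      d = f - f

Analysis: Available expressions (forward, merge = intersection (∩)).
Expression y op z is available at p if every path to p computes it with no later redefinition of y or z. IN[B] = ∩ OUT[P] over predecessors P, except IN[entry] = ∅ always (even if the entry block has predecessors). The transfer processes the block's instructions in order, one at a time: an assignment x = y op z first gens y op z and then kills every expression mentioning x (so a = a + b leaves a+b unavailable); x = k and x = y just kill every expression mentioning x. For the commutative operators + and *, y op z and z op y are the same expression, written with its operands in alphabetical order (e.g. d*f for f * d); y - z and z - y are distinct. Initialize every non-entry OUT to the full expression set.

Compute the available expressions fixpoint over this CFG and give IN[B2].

Answer: {c+f, c-c}

Trace:
Fixpoint table:
  B0:  IN={}  OUT={}
  B1:  IN={}  OUT={c+f, c-c}
  B2:  IN={c+f, c-c}  OUT={c+f, c-c}
  B3:  IN={c+f, c-c}  OUT={c-c}
  B4:  IN={c-c}  OUT={a*e, c-c}
  B5:  IN={c-c}  OUT={c-c}
  B6:  IN={c-c}  OUT={a*a, c-c, f-f}

Merge at B2: IN[B2] = OUT[B1] = {c+f, c-c}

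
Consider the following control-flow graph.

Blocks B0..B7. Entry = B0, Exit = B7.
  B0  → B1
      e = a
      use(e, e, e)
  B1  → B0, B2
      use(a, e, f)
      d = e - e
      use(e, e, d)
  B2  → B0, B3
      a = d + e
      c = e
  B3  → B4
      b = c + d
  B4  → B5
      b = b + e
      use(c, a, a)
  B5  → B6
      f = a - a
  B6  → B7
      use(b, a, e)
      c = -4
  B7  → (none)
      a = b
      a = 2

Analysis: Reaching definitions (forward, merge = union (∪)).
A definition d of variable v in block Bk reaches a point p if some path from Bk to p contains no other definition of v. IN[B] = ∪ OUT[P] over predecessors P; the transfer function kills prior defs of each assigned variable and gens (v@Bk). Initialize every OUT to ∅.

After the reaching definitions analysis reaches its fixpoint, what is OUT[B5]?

Answer: {a@B2, b@B4, c@B2, d@B1, e@B0, f@B5}

Trace:
Converged values:
  B0:   IN={a@B2, c@B2, d@B1, e@B0}   OUT={a@B2, c@B2, d@B1, e@B0}
  B1:   IN={a@B2, c@B2, d@B1, e@B0}   OUT={a@B2, c@B2, d@B1, e@B0}
  B2:   IN={a@B2, c@B2, d@B1, e@B0}   OUT={a@B2, c@B2, d@B1, e@B0}
  B3:   IN={a@B2, c@B2, d@B1, e@B0}   OUT={a@B2, b@B3, c@B2, d@B1, e@B0}
  B4:   IN={a@B2, b@B3, c@B2, d@B1, e@B0}   OUT={a@B2, b@B4, c@B2, d@B1, e@B0}
  B5:   IN={a@B2, b@B4, c@B2, d@B1, e@B0}   OUT={a@B2, b@B4, c@B2, d@B1, e@B0, f@B5}
  B6:   IN={a@B2, b@B4, c@B2, d@B1, e@B0, f@B5}   OUT={a@B2, b@B4, c@B6, d@B1, e@B0, f@B5}
  B7:   IN={a@B2, b@B4, c@B6, d@B1, e@B0, f@B5}   OUT={a@B7, b@B4, c@B6, d@B1, e@B0, f@B5}

Merge at B5: IN[B5] = OUT[B4] = {a@B2, b@B4, c@B2, d@B1, e@B0}
Applying B5's transfer function to that IN value gives OUT[B5] (row B5 above).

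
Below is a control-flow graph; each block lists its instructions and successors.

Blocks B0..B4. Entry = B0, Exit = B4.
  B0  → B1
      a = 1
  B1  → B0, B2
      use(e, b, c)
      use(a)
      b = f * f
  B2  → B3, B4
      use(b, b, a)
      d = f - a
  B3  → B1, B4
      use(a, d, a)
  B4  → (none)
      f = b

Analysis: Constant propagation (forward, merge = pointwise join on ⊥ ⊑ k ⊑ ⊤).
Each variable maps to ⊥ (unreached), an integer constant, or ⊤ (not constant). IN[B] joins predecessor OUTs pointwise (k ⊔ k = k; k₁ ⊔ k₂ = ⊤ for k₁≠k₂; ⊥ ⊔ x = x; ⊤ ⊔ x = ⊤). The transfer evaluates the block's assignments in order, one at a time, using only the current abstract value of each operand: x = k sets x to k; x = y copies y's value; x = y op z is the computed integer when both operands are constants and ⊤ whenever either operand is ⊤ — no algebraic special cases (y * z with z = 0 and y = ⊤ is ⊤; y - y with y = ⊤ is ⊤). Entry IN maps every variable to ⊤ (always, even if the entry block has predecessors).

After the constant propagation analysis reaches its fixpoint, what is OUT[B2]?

Answer: {a: 1, b: ⊤, c: ⊤, d: ⊤, e: ⊤, f: ⊤}

Derivation:
Per-block solution:
  B0:  IN=(all ⊤)  OUT={a:1; rest ⊤}
  B1:  IN={a:1; rest ⊤}  OUT={a:1; rest ⊤}
  B2:  IN={a:1; rest ⊤}  OUT={a:1; rest ⊤}
  B3:  IN={a:1; rest ⊤}  OUT={a:1; rest ⊤}
  B4:  IN={a:1; rest ⊤}  OUT={a:1; rest ⊤}

Merge at B2: IN[B2] = OUT[B1] = {a: 1, b: ⊤, c: ⊤, d: ⊤, e: ⊤, f: ⊤}
Applying B2's transfer function to that IN value gives OUT[B2] (row B2 above).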